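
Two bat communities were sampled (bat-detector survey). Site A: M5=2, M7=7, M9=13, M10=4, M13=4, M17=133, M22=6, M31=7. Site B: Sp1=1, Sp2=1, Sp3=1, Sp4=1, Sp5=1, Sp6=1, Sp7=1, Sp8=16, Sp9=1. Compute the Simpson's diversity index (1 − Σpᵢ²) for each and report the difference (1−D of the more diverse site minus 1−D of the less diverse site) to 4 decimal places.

0.1237

Site A: N=176, proportions 0.011364, 0.039773, 0.073864, 0.022727, 0.022727, 0.755682, 0.034091, 0.039773, giving 1−D = 0.418001 (working shown to 6 dp, full precision carried).
Site B: N=24, proportions 0.041667, 0.041667, 0.041667, 0.041667, 0.041667, 0.041667, 0.041667, 0.666667, 0.041667, giving 1−D = 0.541667.
Difference = |0.418001 − 0.541667| = 0.123666, i.e. 0.1237 to 4 decimal places.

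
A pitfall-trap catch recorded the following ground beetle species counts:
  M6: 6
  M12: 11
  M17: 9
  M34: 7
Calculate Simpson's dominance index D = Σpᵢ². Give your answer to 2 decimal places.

Total N = 6+11+9+7 = 33, so the proportions are 0.1818, 0.3333, 0.2727, 0.2121 (working shown to 4 dp, full precision carried).
D = 0.1818² + 0.3333² + 0.2727² + 0.2121² = 0.0331 + 0.1111 + 0.0744 + 0.0450 = 0.2635.
To 2 decimal places, D = 0.26.

0.26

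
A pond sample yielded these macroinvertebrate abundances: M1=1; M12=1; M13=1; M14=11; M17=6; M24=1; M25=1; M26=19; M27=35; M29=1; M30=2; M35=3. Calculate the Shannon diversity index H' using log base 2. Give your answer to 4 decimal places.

Total N = 1+1+1+11+6+1+1+19+35+1+2+3 = 82, so the proportions are 0.012195, 0.012195, 0.012195, 0.134146, 0.073171, 0.012195, 0.012195, 0.231707, 0.426829, 0.012195, 0.02439, 0.036585 (working shown to 6 dp, full precision carried).
Each pᵢ log₂ pᵢ term: 0.012195×(-6.357552)=-0.077531, 0.012195×(-6.357552)=-0.077531, 0.012195×(-6.357552)=-0.077531, 0.134146×(-2.898120)=-0.388772, 0.073171×(-3.772590)=-0.276043, 0.012195×(-6.357552)=-0.077531, 0.012195×(-6.357552)=-0.077531, 0.231707×(-2.109624)=-0.488815, 0.426829×(-1.228269)=-0.524261, 0.012195×(-6.357552)=-0.077531, 0.02439×(-5.357552)=-0.130672, 0.036585×(-4.772590)=-0.174607.
Sum = -2.448358, so H' = 2.4484.

2.4484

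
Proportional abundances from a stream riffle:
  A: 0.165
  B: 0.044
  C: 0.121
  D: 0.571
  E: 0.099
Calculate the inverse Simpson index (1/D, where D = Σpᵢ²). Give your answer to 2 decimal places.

D = 0.165² + 0.044² + 0.121² + 0.571² + 0.099² = 0.02723 + 0.00194 + 0.01464 + 0.32604 + 0.00980 = 0.37964 (working shown to 5 dp, full precision carried).
So 1/D = 2.6340, i.e. 2.63 to 2 decimal places.

2.63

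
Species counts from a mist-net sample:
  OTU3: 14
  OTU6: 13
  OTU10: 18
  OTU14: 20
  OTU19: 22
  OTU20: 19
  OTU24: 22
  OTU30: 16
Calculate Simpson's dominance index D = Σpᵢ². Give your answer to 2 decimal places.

0.13

Total N = 14+13+18+20+22+19+22+16 = 144, so the proportions are 0.0972, 0.0903, 0.125, 0.1389, 0.1528, 0.1319, 0.1528, 0.1111 (working shown to 4 dp, full precision carried).
D = 0.0972² + 0.0903² + 0.125² + 0.1389² + 0.1528² + 0.1319² + 0.1528² + 0.1111² = 0.0095 + 0.0082 + 0.0156 + 0.0193 + 0.0233 + 0.0174 + 0.0233 + 0.0123 = 0.1290.
To 2 decimal places, D = 0.13.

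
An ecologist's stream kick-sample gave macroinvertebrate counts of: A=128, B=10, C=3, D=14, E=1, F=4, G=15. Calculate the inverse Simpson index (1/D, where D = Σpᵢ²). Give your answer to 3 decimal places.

Total N = 128+10+3+14+1+4+15 = 175, so the proportions are 0.731429, 0.057143, 0.017143, 0.08, 0.005714, 0.022857, 0.085714 (working shown to 6 dp, full precision carried).
D = 0.731429² + 0.057143² + 0.017143² + 0.08² + 0.005714² + 0.022857² + 0.085714² = 0.534988 + 0.003265 + 0.000294 + 0.006400 + 0.000033 + 0.000522 + 0.007347 = 0.552849.
So 1/D = 1.80881, i.e. 1.809 to 3 decimal places.

1.809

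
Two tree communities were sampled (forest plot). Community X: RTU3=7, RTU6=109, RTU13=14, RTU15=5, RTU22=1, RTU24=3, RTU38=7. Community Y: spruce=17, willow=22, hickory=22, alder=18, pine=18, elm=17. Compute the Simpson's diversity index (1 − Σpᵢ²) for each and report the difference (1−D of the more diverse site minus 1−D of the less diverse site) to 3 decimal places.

0.404

Community X: N=146, proportions 0.04795, 0.74658, 0.09589, 0.03425, 0.00685, 0.02055, 0.04795, giving 1−D = 0.42719 (working shown to 5 dp, full precision carried).
Community Y: N=114, proportions 0.14912, 0.19298, 0.19298, 0.15789, 0.15789, 0.14912, giving 1−D = 0.83118.
Difference = |0.42719 − 0.83118| = 0.40399, i.e. 0.404 to 3 decimal places.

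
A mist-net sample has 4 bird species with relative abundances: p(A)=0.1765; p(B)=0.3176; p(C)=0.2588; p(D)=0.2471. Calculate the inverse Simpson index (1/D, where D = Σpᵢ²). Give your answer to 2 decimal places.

D = 0.1765² + 0.3176² + 0.2588² + 0.2471² = 0.031152 + 0.100870 + 0.066977 + 0.061058 = 0.260058 (working shown to 6 dp, full precision carried).
So 1/D = 3.8453, i.e. 3.85 to 2 decimal places.

3.85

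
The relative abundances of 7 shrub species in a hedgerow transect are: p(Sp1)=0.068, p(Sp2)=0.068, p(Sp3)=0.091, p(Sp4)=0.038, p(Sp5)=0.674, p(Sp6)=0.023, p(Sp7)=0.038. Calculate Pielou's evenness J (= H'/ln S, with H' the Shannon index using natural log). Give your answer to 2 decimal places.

H' = −Σ pᵢ ln pᵢ = −((-0.1828) + (-0.1828) + (-0.2181) + (-0.1243) + (-0.2659) + (-0.0868) + (-0.1243)) = 1.1849 (working shown to 4 dp, full precision carried).
With S = 7 species, ln S = 1.9459, so J = 1.1849/1.9459 = 0.6089, i.e. 0.61 to 2 decimal places.

0.61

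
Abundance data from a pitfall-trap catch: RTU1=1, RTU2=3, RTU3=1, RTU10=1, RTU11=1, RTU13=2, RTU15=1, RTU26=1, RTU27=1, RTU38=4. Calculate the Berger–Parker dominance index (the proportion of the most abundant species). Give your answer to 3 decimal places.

Total N = 1+3+1+1+1+2+1+1+1+4 = 16, so the proportions are 0.0625, 0.1875, 0.0625, 0.0625, 0.0625, 0.125, 0.0625, 0.0625, 0.0625, 0.25 (working shown to 5 dp, full precision carried).
The largest proportion is 0.25, i.e. d = 0.250 to 3 decimal places.

0.250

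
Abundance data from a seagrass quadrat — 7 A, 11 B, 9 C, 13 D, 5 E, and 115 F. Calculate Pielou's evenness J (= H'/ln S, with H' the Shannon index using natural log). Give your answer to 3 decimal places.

Total N = 7+11+9+13+5+115 = 160, so the proportions are 0.04375, 0.06875, 0.05625, 0.08125, 0.03125, 0.71875 (working shown to 5 dp, full precision carried).
H' = −Σ pᵢ ln pᵢ = −((-0.13691) + (-0.18406) + (-0.16188) + (-0.20396) + (-0.10830) + (-0.23736)) = 1.03247.
With S = 6 species, ln S = 1.79176, so J = 1.03247/1.79176 = 0.57623, i.e. 0.576 to 3 decimal places.

0.576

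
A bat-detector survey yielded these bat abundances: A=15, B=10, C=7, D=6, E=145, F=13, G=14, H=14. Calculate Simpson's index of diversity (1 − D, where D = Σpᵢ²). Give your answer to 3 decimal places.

Total N = 15+10+7+6+145+13+14+14 = 224, so the proportions are 0.06696, 0.04464, 0.03125, 0.02679, 0.64732, 0.05804, 0.0625, 0.0625 (working shown to 5 dp, full precision carried).
D = 0.06696² + 0.04464² + 0.03125² + 0.02679² + 0.64732² + 0.05804² + 0.0625² + 0.0625² = 0.00448 + 0.00199 + 0.00098 + 0.00072 + 0.41903 + 0.00337 + 0.00391 + 0.00391 = 0.43838.
So 1 − D = 0.56162, i.e. 0.562 to 3 decimal places.

0.562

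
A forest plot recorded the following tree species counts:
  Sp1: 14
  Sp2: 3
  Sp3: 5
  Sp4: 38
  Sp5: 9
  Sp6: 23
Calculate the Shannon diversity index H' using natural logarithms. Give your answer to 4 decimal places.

1.4956

Total N = 14+3+5+38+9+23 = 92, so the proportions are 0.152174, 0.032609, 0.054348, 0.413043, 0.097826, 0.25 (working shown to 6 dp, full precision carried).
Each pᵢ ln pᵢ term: 0.152174×(-1.882731)=-0.286503, 0.032609×(-3.423176)=-0.111625, 0.054348×(-2.912351)=-0.158280, 0.413043×(-0.884202)=-0.365214, 0.097826×(-2.324564)=-0.227403, 0.25×(-1.386294)=-0.346574.
Sum = -1.495598, so H' = 1.4956.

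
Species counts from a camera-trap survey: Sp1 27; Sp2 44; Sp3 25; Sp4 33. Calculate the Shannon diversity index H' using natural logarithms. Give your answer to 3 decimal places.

1.361

Total N = 27+44+25+33 = 129, so the proportions are 0.2093, 0.34109, 0.1938, 0.25581 (working shown to 5 dp, full precision carried).
Each pᵢ ln pᵢ term: 0.2093×(-1.56398)=-0.32734, 0.34109×(-1.07562)=-0.36688, 0.1938×(-1.64094)=-0.31801, 0.25581×(-1.36330)=-0.34875.
Sum = -1.36099, so H' = 1.361.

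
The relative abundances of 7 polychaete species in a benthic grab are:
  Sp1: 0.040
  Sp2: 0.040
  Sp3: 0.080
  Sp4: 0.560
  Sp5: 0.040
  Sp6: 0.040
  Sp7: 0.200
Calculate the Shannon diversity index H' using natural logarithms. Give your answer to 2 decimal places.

1.36

Each pᵢ ln pᵢ term (working shown to 4 dp, full precision carried): 0.04×(-3.2189)=-0.1288, 0.04×(-3.2189)=-0.1288, 0.08×(-2.5257)=-0.2021, 0.56×(-0.5798)=-0.3247, 0.04×(-3.2189)=-0.1288, 0.04×(-3.2189)=-0.1288, 0.2×(-1.6094)=-0.3219.
Sum = -1.3637, so H' = 1.36.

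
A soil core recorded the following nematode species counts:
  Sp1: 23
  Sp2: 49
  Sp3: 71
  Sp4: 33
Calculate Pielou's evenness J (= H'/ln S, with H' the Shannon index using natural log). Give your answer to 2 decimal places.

Total N = 23+49+71+33 = 176, so the proportions are 0.1307, 0.2784, 0.4034, 0.1875 (working shown to 4 dp, full precision carried).
H' = −Σ pᵢ ln pᵢ = −((-0.2659) + (-0.3560) + (-0.3662) + (-0.3139)) = 1.3020.
With S = 4 species, ln S = 1.3863, so J = 1.3020/1.3863 = 0.9392, i.e. 0.94 to 2 decimal places.

0.94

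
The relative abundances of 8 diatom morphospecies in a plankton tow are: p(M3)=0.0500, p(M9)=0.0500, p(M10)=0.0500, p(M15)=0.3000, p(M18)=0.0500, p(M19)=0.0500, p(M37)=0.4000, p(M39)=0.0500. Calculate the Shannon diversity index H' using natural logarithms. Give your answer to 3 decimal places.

1.626

Each pᵢ ln pᵢ term (working shown to 5 dp, full precision carried): 0.05×(-2.99573)=-0.14979, 0.05×(-2.99573)=-0.14979, 0.05×(-2.99573)=-0.14979, 0.3×(-1.20397)=-0.36119, 0.05×(-2.99573)=-0.14979, 0.05×(-2.99573)=-0.14979, 0.4×(-0.91629)=-0.36652, 0.05×(-2.99573)=-0.14979.
Sum = -1.62643, so H' = 1.626.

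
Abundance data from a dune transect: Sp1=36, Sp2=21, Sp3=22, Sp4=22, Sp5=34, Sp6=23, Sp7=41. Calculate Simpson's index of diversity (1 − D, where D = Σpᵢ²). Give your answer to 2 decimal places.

Total N = 36+21+22+22+34+23+41 = 199, so the proportions are 0.1809, 0.1055, 0.1106, 0.1106, 0.1709, 0.1156, 0.206 (working shown to 4 dp, full precision carried).
D = 0.1809² + 0.1055² + 0.1106² + 0.1106² + 0.1709² + 0.1156² + 0.206² = 0.0327 + 0.0111 + 0.0122 + 0.0122 + 0.0292 + 0.0134 + 0.0424 = 0.1533.
So 1 − D = 0.8467, i.e. 0.85 to 2 decimal places.

0.85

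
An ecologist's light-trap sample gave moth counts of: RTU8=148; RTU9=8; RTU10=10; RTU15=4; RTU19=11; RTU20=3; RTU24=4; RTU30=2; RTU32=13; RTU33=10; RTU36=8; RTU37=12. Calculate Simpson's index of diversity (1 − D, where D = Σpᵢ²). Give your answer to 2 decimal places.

Total N = 148+8+10+4+11+3+4+2+13+10+8+12 = 233, so the proportions are 0.6352, 0.0343, 0.0429, 0.0172, 0.0472, 0.0129, 0.0172, 0.0086, 0.0558, 0.0429, 0.0343, 0.0515 (working shown to 4 dp, full precision carried).
D = 0.6352² + 0.0343² + 0.0429² + 0.0172² + 0.0472² + 0.0129² + 0.0172² + 0.0086² + 0.0558² + 0.0429² + 0.0343² + 0.0515² = 0.4035 + 0.0012 + 0.0018 + 0.0003 + 0.0022 + 0.0002 + 0.0003 + 0.0001 + 0.0031 + 0.0018 + 0.0012 + 0.0027 = 0.4183.
So 1 − D = 0.5817, i.e. 0.58 to 2 decimal places.

0.58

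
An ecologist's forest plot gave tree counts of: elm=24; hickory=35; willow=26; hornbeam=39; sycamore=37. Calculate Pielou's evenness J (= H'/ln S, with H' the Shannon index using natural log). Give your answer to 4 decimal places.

0.9887

Total N = 24+35+26+39+37 = 161, so the proportions are 0.149068, 0.217391, 0.161491, 0.242236, 0.229814 (working shown to 6 dp, full precision carried).
H' = −Σ pᵢ ln pᵢ = −((-0.283729) + (-0.331751) + (-0.294447) + (-0.343453) + (-0.337938)) = 1.591318.
With S = 5 species, ln S = 1.609438, so J = 1.591318/1.609438 = 0.988742, i.e. 0.9887 to 4 decimal places.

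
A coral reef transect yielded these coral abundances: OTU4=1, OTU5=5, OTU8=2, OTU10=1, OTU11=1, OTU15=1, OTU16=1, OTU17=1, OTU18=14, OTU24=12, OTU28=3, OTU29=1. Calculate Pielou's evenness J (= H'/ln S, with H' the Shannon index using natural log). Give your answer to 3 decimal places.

0.770

Total N = 1+5+2+1+1+1+1+1+14+12+3+1 = 43, so the proportions are 0.02326, 0.11628, 0.04651, 0.02326, 0.02326, 0.02326, 0.02326, 0.02326, 0.32558, 0.27907, 0.06977, 0.02326 (working shown to 5 dp, full precision carried).
H' = −Σ pᵢ ln pᵢ = −((-0.08747) + (-0.25020) + (-0.14270) + (-0.08747) + (-0.08747) + (-0.08747) + (-0.08747) + (-0.08747) + (-0.36535) + (-0.35617) + (-0.18576) + (-0.08747)) = 1.91248.
With S = 12 species, ln S = 2.48491, so J = 1.91248/2.48491 = 0.76964, i.e. 0.770 to 3 decimal places.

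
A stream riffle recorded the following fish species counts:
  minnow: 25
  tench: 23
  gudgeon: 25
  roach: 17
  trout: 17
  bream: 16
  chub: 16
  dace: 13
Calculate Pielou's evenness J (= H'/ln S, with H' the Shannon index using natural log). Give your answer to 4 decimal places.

0.9877

Total N = 25+23+25+17+17+16+16+13 = 152, so the proportions are 0.164474, 0.151316, 0.164474, 0.111842, 0.111842, 0.105263, 0.105263, 0.085526 (working shown to 6 dp, full precision carried).
H' = −Σ pᵢ ln pᵢ = −((-0.296876) + (-0.285743) + (-0.296876) + (-0.245009) + (-0.245009) + (-0.236978) + (-0.236978) + (-0.210303)) = 2.053771.
With S = 8 species, ln S = 2.079442, so J = 2.053771/2.079442 = 0.987655, i.e. 0.9877 to 4 decimal places.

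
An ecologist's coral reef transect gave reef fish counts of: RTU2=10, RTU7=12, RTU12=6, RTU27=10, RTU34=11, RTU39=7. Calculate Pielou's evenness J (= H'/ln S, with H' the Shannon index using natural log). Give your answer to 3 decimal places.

Total N = 10+12+6+10+11+7 = 56, so the proportions are 0.17857, 0.21429, 0.10714, 0.17857, 0.19643, 0.125 (working shown to 5 dp, full precision carried).
H' = −Σ pᵢ ln pᵢ = −((-0.30764) + (-0.33010) + (-0.23931) + (-0.30764) + (-0.31968) + (-0.25993)) = 1.76429.
With S = 6 species, ln S = 1.79176, so J = 1.76429/1.79176 = 0.98467, i.e. 0.985 to 3 decimal places.

0.985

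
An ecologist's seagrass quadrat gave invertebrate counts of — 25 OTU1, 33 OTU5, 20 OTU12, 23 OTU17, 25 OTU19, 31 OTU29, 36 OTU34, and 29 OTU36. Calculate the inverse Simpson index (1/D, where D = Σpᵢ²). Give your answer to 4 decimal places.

7.7418

Total N = 25+33+20+23+25+31+36+29 = 222, so the proportions are 0.11261261, 0.14864865, 0.09009009, 0.1036036, 0.11261261, 0.13963964, 0.16216216, 0.13063063 (working shown to 8 dp, full precision carried).
D = 0.11261261² + 0.14864865² + 0.09009009² + 0.1036036² + 0.11261261² + 0.13963964² + 0.16216216² + 0.13063063² = 0.01268160 + 0.02209642 + 0.00811622 + 0.01073371 + 0.01268160 + 0.01949923 + 0.02629657 + 0.01706436 = 0.12916971.
So 1/D = 7.741753, i.e. 7.7418 to 4 decimal places.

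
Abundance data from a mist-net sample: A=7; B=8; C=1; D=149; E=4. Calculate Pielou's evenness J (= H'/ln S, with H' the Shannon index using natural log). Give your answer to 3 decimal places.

0.315

Total N = 7+8+1+149+4 = 169, so the proportions are 0.04142, 0.04734, 0.00592, 0.88166, 0.02367 (working shown to 5 dp, full precision carried).
H' = −Σ pᵢ ln pᵢ = −((-0.13188) + (-0.14440) + (-0.03035) + (-0.11105) + (-0.08861)) = 0.50629.
With S = 5 species, ln S = 1.60944, so J = 0.50629/1.60944 = 0.31457, i.e. 0.315 to 3 decimal places.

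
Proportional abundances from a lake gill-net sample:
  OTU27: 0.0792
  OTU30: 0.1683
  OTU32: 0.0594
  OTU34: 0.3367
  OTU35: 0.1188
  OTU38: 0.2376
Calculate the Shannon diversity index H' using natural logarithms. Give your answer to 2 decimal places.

1.63

Each pᵢ ln pᵢ term (working shown to 4 dp, full precision carried): 0.0792×(-2.5358)=-0.2008, 0.1683×(-1.7820)=-0.2999, 0.0594×(-2.8235)=-0.1677, 0.3367×(-1.0886)=-0.3665, 0.1188×(-2.1303)=-0.2531, 0.2376×(-1.4372)=-0.3415.
Sum = -1.6295, so H' = 1.63.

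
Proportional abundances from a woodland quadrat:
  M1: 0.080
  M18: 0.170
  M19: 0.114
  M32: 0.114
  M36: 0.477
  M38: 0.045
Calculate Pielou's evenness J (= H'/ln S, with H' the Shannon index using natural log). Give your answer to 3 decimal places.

0.832

H' = −Σ pᵢ ln pᵢ = −((-0.20206) + (-0.30123) + (-0.24756) + (-0.24756) + (-0.35309) + (-0.13955)) = 1.49105 (working shown to 5 dp, full precision carried).
With S = 6 species, ln S = 1.79176, so J = 1.49105/1.79176 = 0.83217, i.e. 0.832 to 3 decimal places.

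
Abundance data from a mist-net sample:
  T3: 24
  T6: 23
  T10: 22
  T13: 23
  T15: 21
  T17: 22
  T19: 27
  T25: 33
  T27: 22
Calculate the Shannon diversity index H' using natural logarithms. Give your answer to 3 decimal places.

2.187

Total N = 24+23+22+23+21+22+27+33+22 = 217, so the proportions are 0.1106, 0.10599, 0.10138, 0.10599, 0.09677, 0.10138, 0.12442, 0.15207, 0.10138 (working shown to 5 dp, full precision carried).
Each pᵢ ln pᵢ term: 0.1106×(-2.20184)=-0.24352, 0.10599×(-2.24440)=-0.23789, 0.10138×(-2.28885)=-0.23205, 0.10599×(-2.24440)=-0.23789, 0.09677×(-2.33537)=-0.22600, 0.10138×(-2.28885)=-0.23205, 0.12442×(-2.08406)=-0.25931, 0.15207×(-1.88339)=-0.28641, 0.10138×(-2.28885)=-0.23205.
Sum = -2.18717, so H' = 2.187.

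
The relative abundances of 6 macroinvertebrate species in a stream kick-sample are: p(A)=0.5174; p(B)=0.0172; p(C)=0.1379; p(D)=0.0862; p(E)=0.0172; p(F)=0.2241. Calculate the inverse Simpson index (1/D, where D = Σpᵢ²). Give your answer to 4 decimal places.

2.8989

D = 0.5174² + 0.0172² + 0.1379² + 0.0862² + 0.0172² + 0.2241² = 0.2677028 + 0.0002958 + 0.0190164 + 0.0074304 + 0.0002958 + 0.0502208 = 0.3449621 (working shown to 7 dp, full precision carried).
So 1/D = 2.898869, i.e. 2.8989 to 4 decimal places.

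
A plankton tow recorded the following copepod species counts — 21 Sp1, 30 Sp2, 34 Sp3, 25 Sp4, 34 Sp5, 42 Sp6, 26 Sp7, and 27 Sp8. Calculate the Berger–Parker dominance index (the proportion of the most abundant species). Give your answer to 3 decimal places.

0.176

Total N = 21+30+34+25+34+42+26+27 = 239, so the proportions are 0.08787, 0.12552, 0.14226, 0.1046, 0.14226, 0.17573, 0.10879, 0.11297 (working shown to 5 dp, full precision carried).
The largest proportion is 0.17573, i.e. d = 0.176 to 3 decimal places.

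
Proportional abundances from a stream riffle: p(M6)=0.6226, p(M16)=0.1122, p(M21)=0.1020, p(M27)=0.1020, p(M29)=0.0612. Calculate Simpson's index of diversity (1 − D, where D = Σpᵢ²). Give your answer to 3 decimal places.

0.575

D = 0.6226² + 0.1122² + 0.102² + 0.102² + 0.0612² = 0.38763 + 0.01259 + 0.01040 + 0.01040 + 0.00375 = 0.42477 (working shown to 5 dp, full precision carried).
So 1 − D = 0.57523, i.e. 0.575 to 3 decimal places.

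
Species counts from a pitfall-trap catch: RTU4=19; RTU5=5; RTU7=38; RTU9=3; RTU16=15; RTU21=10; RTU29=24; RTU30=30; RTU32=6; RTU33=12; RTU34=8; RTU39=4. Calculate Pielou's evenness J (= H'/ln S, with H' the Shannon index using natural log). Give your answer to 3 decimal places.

0.896

Total N = 19+5+38+3+15+10+24+30+6+12+8+4 = 174, so the proportions are 0.1092, 0.02874, 0.21839, 0.01724, 0.08621, 0.05747, 0.13793, 0.17241, 0.03448, 0.06897, 0.04598, 0.02299 (working shown to 5 dp, full precision carried).
H' = −Σ pᵢ ln pᵢ = −((-0.24183) + (-0.10200) + (-0.33227) + (-0.07001) + (-0.21129) + (-0.16416) + (-0.27324) + (-0.30308) + (-0.11611) + (-0.18442) + (-0.14159) + (-0.08673)) = 2.22675.
With S = 12 species, ln S = 2.48491, so J = 2.22675/2.48491 = 0.89611, i.e. 0.896 to 3 decimal places.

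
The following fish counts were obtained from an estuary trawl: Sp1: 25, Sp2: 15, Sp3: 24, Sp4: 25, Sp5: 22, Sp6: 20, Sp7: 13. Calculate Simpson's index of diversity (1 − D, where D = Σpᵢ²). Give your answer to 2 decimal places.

Total N = 25+15+24+25+22+20+13 = 144, so the proportions are 0.1736, 0.1042, 0.1667, 0.1736, 0.1528, 0.1389, 0.0903 (working shown to 4 dp, full precision carried).
D = 0.1736² + 0.1042² + 0.1667² + 0.1736² + 0.1528² + 0.1389² + 0.0903² = 0.0301 + 0.0109 + 0.0278 + 0.0301 + 0.0233 + 0.0193 + 0.0082 = 0.1497.
So 1 − D = 0.8503, i.e. 0.85 to 2 decimal places.

0.85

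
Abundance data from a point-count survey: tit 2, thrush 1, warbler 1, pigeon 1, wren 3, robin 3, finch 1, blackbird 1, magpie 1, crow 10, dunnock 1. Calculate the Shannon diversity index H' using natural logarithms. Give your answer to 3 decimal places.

Total N = 2+1+1+1+3+3+1+1+1+10+1 = 25, so the proportions are 0.08, 0.04, 0.04, 0.04, 0.12, 0.12, 0.04, 0.04, 0.04, 0.4, 0.04 (working shown to 5 dp, full precision carried).
Each pᵢ ln pᵢ term: 0.08×(-2.52573)=-0.20206, 0.04×(-3.21888)=-0.12876, 0.04×(-3.21888)=-0.12876, 0.04×(-3.21888)=-0.12876, 0.12×(-2.12026)=-0.25443, 0.12×(-2.12026)=-0.25443, 0.04×(-3.21888)=-0.12876, 0.04×(-3.21888)=-0.12876, 0.04×(-3.21888)=-0.12876, 0.4×(-0.91629)=-0.36652, 0.04×(-3.21888)=-0.12876.
Sum = -1.97872, so H' = 1.979.

1.979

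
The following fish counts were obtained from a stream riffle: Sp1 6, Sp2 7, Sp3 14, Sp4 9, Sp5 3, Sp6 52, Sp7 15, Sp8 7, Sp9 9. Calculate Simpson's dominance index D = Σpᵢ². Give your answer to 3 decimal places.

0.230

Total N = 6+7+14+9+3+52+15+7+9 = 122, so the proportions are 0.04918, 0.05738, 0.11475, 0.07377, 0.02459, 0.42623, 0.12295, 0.05738, 0.07377 (working shown to 5 dp, full precision carried).
D = 0.04918² + 0.05738² + 0.11475² + 0.07377² + 0.02459² + 0.42623² + 0.12295² + 0.05738² + 0.07377² = 0.00242 + 0.00329 + 0.01317 + 0.00544 + 0.00060 + 0.18167 + 0.01512 + 0.00329 + 0.00544 = 0.23045.
To 3 decimal places, D = 0.230.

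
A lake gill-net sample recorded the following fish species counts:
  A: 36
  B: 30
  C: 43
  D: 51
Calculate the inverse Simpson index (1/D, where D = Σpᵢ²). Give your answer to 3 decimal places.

3.852

Total N = 36+30+43+51 = 160, so the proportions are 0.225, 0.1875, 0.26875, 0.31875 (working shown to 7 dp, full precision carried).
D = 0.225² + 0.1875² + 0.26875² + 0.31875² = 0.0506250 + 0.0351562 + 0.0722266 + 0.1016016 = 0.2596094.
So 1/D = 3.85194, i.e. 3.852 to 3 decimal places.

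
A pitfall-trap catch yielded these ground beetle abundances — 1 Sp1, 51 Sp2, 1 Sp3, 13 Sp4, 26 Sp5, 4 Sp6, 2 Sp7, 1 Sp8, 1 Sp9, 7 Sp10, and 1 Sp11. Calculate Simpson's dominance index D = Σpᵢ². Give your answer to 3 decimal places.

Total N = 1+51+1+13+26+4+2+1+1+7+1 = 108, so the proportions are 0.00926, 0.47222, 0.00926, 0.12037, 0.24074, 0.03704, 0.01852, 0.00926, 0.00926, 0.06481, 0.00926 (working shown to 5 dp, full precision carried).
D = 0.00926² + 0.47222² + 0.00926² + 0.12037² + 0.24074² + 0.03704² + 0.01852² + 0.00926² + 0.00926² + 0.06481² + 0.00926² = 0.00009 + 0.22299 + 0.00009 + 0.01449 + 0.05796 + 0.00137 + 0.00034 + 0.00009 + 0.00009 + 0.00420 + 0.00009 = 0.30178.
To 3 decimal places, D = 0.302.

0.302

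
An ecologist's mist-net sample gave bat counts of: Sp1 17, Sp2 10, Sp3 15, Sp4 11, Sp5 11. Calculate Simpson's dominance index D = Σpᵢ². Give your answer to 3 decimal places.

0.209

Total N = 17+10+15+11+11 = 64, so the proportions are 0.26562, 0.15625, 0.23438, 0.17188, 0.17188 (working shown to 5 dp, full precision carried).
D = 0.26562² + 0.15625² + 0.23438² + 0.17188² + 0.17188² = 0.07056 + 0.02441 + 0.05493 + 0.02954 + 0.02954 = 0.20898.
To 3 decimal places, D = 0.209.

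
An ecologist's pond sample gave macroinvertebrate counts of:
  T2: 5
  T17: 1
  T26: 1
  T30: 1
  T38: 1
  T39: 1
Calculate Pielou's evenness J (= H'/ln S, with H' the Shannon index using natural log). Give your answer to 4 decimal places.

0.8360

Total N = 5+1+1+1+1+1 = 10, so the proportions are 0.5, 0.1, 0.1, 0.1, 0.1, 0.1 (working shown to 6 dp, full precision carried).
H' = −Σ pᵢ ln pᵢ = −((-0.346574) + (-0.230259) + (-0.230259) + (-0.230259) + (-0.230259) + (-0.230259)) = 1.497866.
With S = 6 species, ln S = 1.791759, so J = 1.497866/1.791759 = 0.835975, i.e. 0.8360 to 4 decimal places.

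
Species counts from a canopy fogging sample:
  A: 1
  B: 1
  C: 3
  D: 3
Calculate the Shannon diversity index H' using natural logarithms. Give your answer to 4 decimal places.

Total N = 1+1+3+3 = 8, so the proportions are 0.125, 0.125, 0.375, 0.375 (working shown to 6 dp, full precision carried).
Each pᵢ ln pᵢ term: 0.125×(-2.079442)=-0.259930, 0.125×(-2.079442)=-0.259930, 0.375×(-0.980829)=-0.367811, 0.375×(-0.980829)=-0.367811.
Sum = -1.255482, so H' = 1.2555.

1.2555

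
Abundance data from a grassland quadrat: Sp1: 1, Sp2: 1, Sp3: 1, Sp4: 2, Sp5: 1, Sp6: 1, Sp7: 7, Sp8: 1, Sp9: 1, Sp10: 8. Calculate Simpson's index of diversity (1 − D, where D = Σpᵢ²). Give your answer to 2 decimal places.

Total N = 1+1+1+2+1+1+7+1+1+8 = 24, so the proportions are 0.04167, 0.04167, 0.04167, 0.08333, 0.04167, 0.04167, 0.29167, 0.04167, 0.04167, 0.33333 (working shown to 5 dp, full precision carried).
D = 0.04167² + 0.04167² + 0.04167² + 0.08333² + 0.04167² + 0.04167² + 0.29167² + 0.04167² + 0.04167² + 0.33333² = 0.00174 + 0.00174 + 0.00174 + 0.00694 + 0.00174 + 0.00174 + 0.08507 + 0.00174 + 0.00174 + 0.11111 = 0.21528.
So 1 − D = 0.78472, i.e. 0.78 to 2 decimal places.

0.78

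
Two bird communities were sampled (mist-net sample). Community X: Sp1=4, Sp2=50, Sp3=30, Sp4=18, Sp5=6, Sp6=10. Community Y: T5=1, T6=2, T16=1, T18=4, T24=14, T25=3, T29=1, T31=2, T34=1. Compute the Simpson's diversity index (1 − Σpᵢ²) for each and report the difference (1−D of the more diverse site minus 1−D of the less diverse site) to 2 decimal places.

Community X: N=118, proportions 0.0339, 0.4237, 0.2542, 0.1525, 0.0508, 0.0847, giving 1−D = 0.7216 (working shown to 4 dp, full precision carried).
Community Y: N=29, proportions 0.0345, 0.069, 0.0345, 0.1379, 0.4828, 0.1034, 0.0345, 0.069, 0.0345, giving 1−D = 0.7229.
Difference = |0.7216 − 0.7229| = 0.0013, i.e. 0.00 to 2 decimal places.

0.00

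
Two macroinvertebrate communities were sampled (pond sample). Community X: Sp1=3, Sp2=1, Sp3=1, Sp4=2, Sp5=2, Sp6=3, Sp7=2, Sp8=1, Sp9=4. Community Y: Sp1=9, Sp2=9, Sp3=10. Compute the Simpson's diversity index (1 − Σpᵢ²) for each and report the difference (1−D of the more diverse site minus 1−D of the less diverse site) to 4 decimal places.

0.1984

Community X: N=19, proportions 0.1578947, 0.0526316, 0.0526316, 0.1052632, 0.1052632, 0.1578947, 0.1052632, 0.0526316, 0.2105263, giving 1−D = 0.8642659 (working shown to 7 dp, full precision carried).
Community Y: N=28, proportions 0.3214286, 0.3214286, 0.3571429, giving 1−D = 0.6658163.
Difference = |0.8642659 − 0.6658163| = 0.1984496, i.e. 0.1984 to 4 decimal places.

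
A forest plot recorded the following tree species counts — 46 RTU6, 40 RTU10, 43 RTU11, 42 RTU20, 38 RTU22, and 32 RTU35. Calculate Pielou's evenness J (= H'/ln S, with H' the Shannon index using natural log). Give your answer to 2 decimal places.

1.00

Total N = 46+40+43+42+38+32 = 241, so the proportions are 0.1909, 0.166, 0.1784, 0.1743, 0.1577, 0.1328 (working shown to 4 dp, full precision carried).
H' = −Σ pᵢ ln pᵢ = −((-0.3161) + (-0.2981) + (-0.3075) + (-0.3045) + (-0.2913) + (-0.2681)) = 1.7856.
With S = 6 species, ln S = 1.7918, so J = 1.7856/1.7918 = 0.9965, i.e. 1.00 to 2 decimal places.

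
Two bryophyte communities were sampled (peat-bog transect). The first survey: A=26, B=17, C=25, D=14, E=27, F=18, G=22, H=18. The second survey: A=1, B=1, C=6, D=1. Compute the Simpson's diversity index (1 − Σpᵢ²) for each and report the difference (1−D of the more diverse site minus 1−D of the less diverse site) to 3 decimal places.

The first survey: N=167, proportions 0.15569, 0.1018, 0.1497, 0.08383, 0.16168, 0.10778, 0.13174, 0.10778, giving 1−D = 0.86923 (working shown to 5 dp, full precision carried).
The second survey: N=9, proportions 0.11111, 0.11111, 0.66667, 0.11111, giving 1−D = 0.51852.
Difference = |0.86923 − 0.51852| = 0.35071, i.e. 0.351 to 3 decimal places.

0.351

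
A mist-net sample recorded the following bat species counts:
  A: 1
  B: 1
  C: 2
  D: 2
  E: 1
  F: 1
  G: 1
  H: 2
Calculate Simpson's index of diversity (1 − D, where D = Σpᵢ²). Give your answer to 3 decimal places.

0.860

Total N = 1+1+2+2+1+1+1+2 = 11, so the proportions are 0.09091, 0.09091, 0.18182, 0.18182, 0.09091, 0.09091, 0.09091, 0.18182 (working shown to 5 dp, full precision carried).
D = 0.09091² + 0.09091² + 0.18182² + 0.18182² + 0.09091² + 0.09091² + 0.09091² + 0.18182² = 0.00826 + 0.00826 + 0.03306 + 0.03306 + 0.00826 + 0.00826 + 0.00826 + 0.03306 = 0.14050.
So 1 − D = 0.85950, i.e. 0.860 to 3 decimal places.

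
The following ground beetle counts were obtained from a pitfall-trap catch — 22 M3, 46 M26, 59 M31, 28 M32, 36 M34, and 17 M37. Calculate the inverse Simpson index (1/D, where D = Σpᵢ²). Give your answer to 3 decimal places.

Total N = 22+46+59+28+36+17 = 208, so the proportions are 0.1057692, 0.2211538, 0.2836538, 0.1346154, 0.1730769, 0.0817308 (working shown to 7 dp, full precision carried).
D = 0.1057692² + 0.2211538² + 0.2836538² + 0.1346154² + 0.1730769² + 0.0817308² = 0.0111871 + 0.0489090 + 0.0804595 + 0.0181213 + 0.0299556 + 0.0066799 = 0.1953125.
So 1/D = 5.12000, i.e. 5.120 to 3 decimal places.

5.120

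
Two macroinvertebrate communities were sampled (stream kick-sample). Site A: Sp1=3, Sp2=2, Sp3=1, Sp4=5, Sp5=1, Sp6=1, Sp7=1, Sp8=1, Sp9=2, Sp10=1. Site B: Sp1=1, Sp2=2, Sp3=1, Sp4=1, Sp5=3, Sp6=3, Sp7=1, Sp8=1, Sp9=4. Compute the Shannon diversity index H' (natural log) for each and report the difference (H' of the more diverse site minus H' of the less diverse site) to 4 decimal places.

Site A: N=18, proportions 0.166667, 0.111111, 0.055556, 0.277778, 0.055556, 0.055556, 0.055556, 0.055556, 0.111111, 0.055556, giving H' = 2.106171 (working shown to 6 dp, full precision carried).
Site B: N=17, proportions 0.058824, 0.117647, 0.058824, 0.058824, 0.176471, 0.176471, 0.058824, 0.058824, 0.235294, giving H' = 2.037734.
Difference = |2.106171 − 2.037734| = 0.068437, i.e. 0.0684 to 4 decimal places.

0.0684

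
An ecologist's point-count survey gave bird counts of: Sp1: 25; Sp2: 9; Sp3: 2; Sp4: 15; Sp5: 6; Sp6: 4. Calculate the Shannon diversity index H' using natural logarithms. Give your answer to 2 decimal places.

1.51

Total N = 25+9+2+15+6+4 = 61, so the proportions are 0.4098, 0.1475, 0.0328, 0.2459, 0.0984, 0.0656 (working shown to 4 dp, full precision carried).
Each pᵢ ln pᵢ term: 0.4098×(-0.8920)=-0.3656, 0.1475×(-1.9136)=-0.2823, 0.0328×(-3.4177)=-0.1121, 0.2459×(-1.4028)=-0.3450, 0.0984×(-2.3191)=-0.2281, 0.0656×(-2.7246)=-0.1787.
Sum = -1.5117, so H' = 1.51.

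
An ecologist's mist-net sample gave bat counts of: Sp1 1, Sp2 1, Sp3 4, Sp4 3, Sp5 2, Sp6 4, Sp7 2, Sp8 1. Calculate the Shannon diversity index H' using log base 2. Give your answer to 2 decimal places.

2.79

Total N = 1+1+4+3+2+4+2+1 = 18, so the proportions are 0.0556, 0.0556, 0.2222, 0.1667, 0.1111, 0.2222, 0.1111, 0.0556 (working shown to 4 dp, full precision carried).
Each pᵢ log₂ pᵢ term: 0.0556×(-4.1699)=-0.2317, 0.0556×(-4.1699)=-0.2317, 0.2222×(-2.1699)=-0.4822, 0.1667×(-2.5850)=-0.4308, 0.1111×(-3.1699)=-0.3522, 0.2222×(-2.1699)=-0.4822, 0.1111×(-3.1699)=-0.3522, 0.0556×(-4.1699)=-0.2317.
Sum = -2.7947, so H' = 2.79.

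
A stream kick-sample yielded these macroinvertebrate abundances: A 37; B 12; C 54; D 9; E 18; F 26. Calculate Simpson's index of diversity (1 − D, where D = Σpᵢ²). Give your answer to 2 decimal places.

Total N = 37+12+54+9+18+26 = 156, so the proportions are 0.2372, 0.0769, 0.3462, 0.0577, 0.1154, 0.1667 (working shown to 4 dp, full precision carried).
D = 0.2372² + 0.0769² + 0.3462² + 0.0577² + 0.1154² + 0.1667² = 0.0563 + 0.0059 + 0.1198 + 0.0033 + 0.0133 + 0.0278 = 0.2264.
So 1 − D = 0.7736, i.e. 0.77 to 2 decimal places.

0.77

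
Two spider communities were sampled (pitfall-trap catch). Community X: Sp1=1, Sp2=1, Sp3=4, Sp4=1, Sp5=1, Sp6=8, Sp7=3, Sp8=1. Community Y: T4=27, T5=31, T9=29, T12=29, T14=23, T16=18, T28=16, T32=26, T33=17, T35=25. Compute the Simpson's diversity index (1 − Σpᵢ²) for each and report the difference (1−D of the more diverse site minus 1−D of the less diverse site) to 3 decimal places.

Community X: N=20, proportions 0.05, 0.05, 0.2, 0.05, 0.05, 0.4, 0.15, 0.05, giving 1−D = 0.76500 (working shown to 5 dp, full precision carried).
Community Y: N=241, proportions 0.11203, 0.12863, 0.12033, 0.12033, 0.09544, 0.07469, 0.06639, 0.10788, 0.07054, 0.10373, giving 1−D = 0.89547.
Difference = |0.76500 − 0.89547| = 0.13047, i.e. 0.130 to 3 decimal places.

0.130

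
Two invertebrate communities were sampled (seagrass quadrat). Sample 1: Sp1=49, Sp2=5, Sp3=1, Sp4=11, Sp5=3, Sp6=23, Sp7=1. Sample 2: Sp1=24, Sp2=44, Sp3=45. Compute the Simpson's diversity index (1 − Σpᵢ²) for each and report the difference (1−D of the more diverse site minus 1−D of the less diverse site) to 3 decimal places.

Sample 1: N=93, proportions 0.52688, 0.05376, 0.01075, 0.11828, 0.03226, 0.24731, 0.01075, giving 1−D = 0.64308 (working shown to 5 dp, full precision carried).
Sample 2: N=113, proportions 0.21239, 0.38938, 0.39823, giving 1−D = 0.64469.
Difference = |0.64308 − 0.64469| = 0.00161, i.e. 0.002 to 3 decimal places.

0.002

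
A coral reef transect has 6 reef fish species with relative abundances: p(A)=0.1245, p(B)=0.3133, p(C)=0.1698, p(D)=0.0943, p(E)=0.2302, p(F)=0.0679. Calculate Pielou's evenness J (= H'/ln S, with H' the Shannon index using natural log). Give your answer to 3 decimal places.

H' = −Σ pᵢ ln pᵢ = −((-0.25939) + (-0.36361) + (-0.30108) + (-0.22267) + (-0.33812) + (-0.18263)) = 1.66750 (working shown to 5 dp, full precision carried).
With S = 6 species, ln S = 1.79176, so J = 1.66750/1.79176 = 0.93065, i.e. 0.931 to 3 decimal places.

0.931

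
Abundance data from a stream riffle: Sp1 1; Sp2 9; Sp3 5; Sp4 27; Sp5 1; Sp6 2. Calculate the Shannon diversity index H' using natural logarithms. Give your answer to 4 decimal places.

1.1801

Total N = 1+9+5+27+1+2 = 45, so the proportions are 0.022222, 0.2, 0.111111, 0.6, 0.022222, 0.044444 (working shown to 6 dp, full precision carried).
Each pᵢ ln pᵢ term: 0.022222×(-3.806662)=-0.084592, 0.2×(-1.609438)=-0.321888, 0.111111×(-2.197225)=-0.244136, 0.6×(-0.510826)=-0.306495, 0.022222×(-3.806662)=-0.084592, 0.044444×(-3.113515)=-0.138378.
Sum = -1.180082, so H' = 1.1801.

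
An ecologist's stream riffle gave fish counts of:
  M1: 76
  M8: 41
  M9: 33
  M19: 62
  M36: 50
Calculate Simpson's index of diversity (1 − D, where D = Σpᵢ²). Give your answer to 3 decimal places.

0.783

Total N = 76+41+33+62+50 = 262, so the proportions are 0.29008, 0.15649, 0.12595, 0.23664, 0.19084 (working shown to 5 dp, full precision carried).
D = 0.29008² + 0.15649² + 0.12595² + 0.23664² + 0.19084² = 0.08414 + 0.02449 + 0.01586 + 0.05600 + 0.03642 = 0.21692.
So 1 − D = 0.78308, i.e. 0.783 to 3 decimal places.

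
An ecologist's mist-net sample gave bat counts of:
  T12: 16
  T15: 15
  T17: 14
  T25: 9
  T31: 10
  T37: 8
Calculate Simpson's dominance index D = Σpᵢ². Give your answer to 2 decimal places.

0.18

Total N = 16+15+14+9+10+8 = 72, so the proportions are 0.2222, 0.2083, 0.1944, 0.125, 0.1389, 0.1111 (working shown to 4 dp, full precision carried).
D = 0.2222² + 0.2083² + 0.1944² + 0.125² + 0.1389² + 0.1111² = 0.0494 + 0.0434 + 0.0378 + 0.0156 + 0.0193 + 0.0123 = 0.1779.
To 2 decimal places, D = 0.18.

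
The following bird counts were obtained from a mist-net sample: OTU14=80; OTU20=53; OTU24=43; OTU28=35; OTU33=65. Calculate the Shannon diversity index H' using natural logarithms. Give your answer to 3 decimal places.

Total N = 80+53+43+35+65 = 276, so the proportions are 0.28986, 0.19203, 0.1558, 0.12681, 0.23551 (working shown to 5 dp, full precision carried).
Each pᵢ ln pᵢ term: 0.28986×(-1.23837)=-0.35895, 0.19203×(-1.65011)=-0.31687, 0.1558×(-1.85920)=-0.28966, 0.12681×(-2.06505)=-0.26187, 0.23551×(-1.44601)=-0.34055.
Sum = -1.56790, so H' = 1.568.

1.568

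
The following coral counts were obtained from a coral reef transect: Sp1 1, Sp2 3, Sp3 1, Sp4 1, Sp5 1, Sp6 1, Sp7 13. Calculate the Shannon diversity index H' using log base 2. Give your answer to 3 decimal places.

Total N = 1+3+1+1+1+1+13 = 21, so the proportions are 0.04762, 0.14286, 0.04762, 0.04762, 0.04762, 0.04762, 0.61905 (working shown to 5 dp, full precision carried).
Each pᵢ log₂ pᵢ term: 0.04762×(-4.39232)=-0.20916, 0.14286×(-2.80735)=-0.40105, 0.04762×(-4.39232)=-0.20916, 0.04762×(-4.39232)=-0.20916, 0.04762×(-4.39232)=-0.20916, 0.04762×(-4.39232)=-0.20916, 0.61905×(-0.69188)=-0.42831.
Sum = -1.87515, so H' = 1.875.

1.875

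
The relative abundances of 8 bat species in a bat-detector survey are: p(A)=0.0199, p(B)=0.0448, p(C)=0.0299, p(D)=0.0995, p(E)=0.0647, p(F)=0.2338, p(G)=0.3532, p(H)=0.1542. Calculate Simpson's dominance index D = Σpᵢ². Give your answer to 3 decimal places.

0.221

D = 0.0199² + 0.0448² + 0.0299² + 0.0995² + 0.0647² + 0.2338² + 0.3532² + 0.1542² = 0.00040 + 0.00201 + 0.00089 + 0.00990 + 0.00419 + 0.05466 + 0.12475 + 0.02378 = 0.22057 (working shown to 5 dp, full precision carried).
To 3 decimal places, D = 0.221.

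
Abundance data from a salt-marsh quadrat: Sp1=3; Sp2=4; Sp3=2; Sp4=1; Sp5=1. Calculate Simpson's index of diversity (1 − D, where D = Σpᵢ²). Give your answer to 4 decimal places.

0.7438

Total N = 3+4+2+1+1 = 11, so the proportions are 0.272727, 0.363636, 0.181818, 0.090909, 0.090909 (working shown to 6 dp, full precision carried).
D = 0.272727² + 0.363636² + 0.181818² + 0.090909² + 0.090909² = 0.074380 + 0.132231 + 0.033058 + 0.008264 + 0.008264 = 0.256198.
So 1 − D = 0.743802, i.e. 0.7438 to 4 decimal places.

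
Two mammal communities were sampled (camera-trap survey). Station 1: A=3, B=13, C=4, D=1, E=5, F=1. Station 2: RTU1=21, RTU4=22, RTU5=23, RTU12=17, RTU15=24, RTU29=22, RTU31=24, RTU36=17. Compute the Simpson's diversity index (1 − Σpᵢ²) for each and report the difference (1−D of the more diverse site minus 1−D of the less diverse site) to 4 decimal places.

Station 1: N=27, proportions 0.111111, 0.481481, 0.148148, 0.037037, 0.185185, 0.037037, giving 1−D = 0.696845 (working shown to 6 dp, full precision carried).
Station 2: N=170, proportions 0.123529, 0.129412, 0.135294, 0.1, 0.141176, 0.129412, 0.141176, 0.1, giving 1−D = 0.873080.
Difference = |0.696845 − 0.873080| = 0.176235, i.e. 0.1762 to 4 decimal places.

0.1762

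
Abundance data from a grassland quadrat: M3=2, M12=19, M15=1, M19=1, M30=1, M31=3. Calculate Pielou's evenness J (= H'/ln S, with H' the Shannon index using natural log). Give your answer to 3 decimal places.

0.586

Total N = 2+19+1+1+1+3 = 27, so the proportions are 0.07407, 0.7037, 0.03704, 0.03704, 0.03704, 0.11111 (working shown to 5 dp, full precision carried).
H' = −Σ pᵢ ln pᵢ = −((-0.19279) + (-0.24728) + (-0.12207) + (-0.12207) + (-0.12207) + (-0.24414)) = 1.05041.
With S = 6 species, ln S = 1.79176, so J = 1.05041/1.79176 = 0.58625, i.e. 0.586 to 3 decimal places.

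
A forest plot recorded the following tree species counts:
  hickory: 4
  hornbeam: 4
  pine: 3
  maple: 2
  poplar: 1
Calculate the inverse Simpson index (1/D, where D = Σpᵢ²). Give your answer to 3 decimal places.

4.261

Total N = 4+4+3+2+1 = 14, so the proportions are 0.2857143, 0.2857143, 0.2142857, 0.1428571, 0.0714286 (working shown to 7 dp, full precision carried).
D = 0.2857143² + 0.2857143² + 0.2142857² + 0.1428571² + 0.0714286² = 0.0816327 + 0.0816327 + 0.0459184 + 0.0204082 + 0.0051020 = 0.2346939.
So 1/D = 4.26087, i.e. 4.261 to 3 decimal places.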